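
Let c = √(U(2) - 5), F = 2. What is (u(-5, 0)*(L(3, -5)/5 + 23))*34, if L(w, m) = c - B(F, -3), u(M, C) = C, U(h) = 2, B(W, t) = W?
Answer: 0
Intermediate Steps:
c = I*√3 (c = √(2 - 5) = √(-3) = I*√3 ≈ 1.732*I)
L(w, m) = -2 + I*√3 (L(w, m) = I*√3 - 1*2 = I*√3 - 2 = -2 + I*√3)
(u(-5, 0)*(L(3, -5)/5 + 23))*34 = (0*((-2 + I*√3)/5 + 23))*34 = (0*((-2 + I*√3)*(⅕) + 23))*34 = (0*((-⅖ + I*√3/5) + 23))*34 = (0*(113/5 + I*√3/5))*34 = 0*34 = 0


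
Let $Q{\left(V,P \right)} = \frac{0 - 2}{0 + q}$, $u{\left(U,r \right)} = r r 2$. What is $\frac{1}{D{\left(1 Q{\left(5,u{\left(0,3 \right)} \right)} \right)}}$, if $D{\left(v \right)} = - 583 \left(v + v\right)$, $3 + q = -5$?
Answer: $- \frac{2}{583} \approx -0.0034305$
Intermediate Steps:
$q = -8$ ($q = -3 - 5 = -8$)
$u{\left(U,r \right)} = 2 r^{2}$ ($u{\left(U,r \right)} = r^{2} \cdot 2 = 2 r^{2}$)
$Q{\left(V,P \right)} = \frac{1}{4}$ ($Q{\left(V,P \right)} = \frac{0 - 2}{0 - 8} = - \frac{2}{-8} = \left(-2\right) \left(- \frac{1}{8}\right) = \frac{1}{4}$)
$D{\left(v \right)} = - 1166 v$ ($D{\left(v \right)} = - 583 \cdot 2 v = - 1166 v$)
$\frac{1}{D{\left(1 Q{\left(5,u{\left(0,3 \right)} \right)} \right)}} = \frac{1}{\left(-1166\right) 1 \cdot \frac{1}{4}} = \frac{1}{\left(-1166\right) \frac{1}{4}} = \frac{1}{- \frac{583}{2}} = - \frac{2}{583}$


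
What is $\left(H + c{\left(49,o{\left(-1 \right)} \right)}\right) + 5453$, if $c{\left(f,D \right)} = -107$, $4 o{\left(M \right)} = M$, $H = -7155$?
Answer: $-1809$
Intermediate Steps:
$o{\left(M \right)} = \frac{M}{4}$
$\left(H + c{\left(49,o{\left(-1 \right)} \right)}\right) + 5453 = \left(-7155 - 107\right) + 5453 = -7262 + 5453 = -1809$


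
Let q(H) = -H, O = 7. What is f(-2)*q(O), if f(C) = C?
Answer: 14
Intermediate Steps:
f(-2)*q(O) = -(-2)*7 = -2*(-7) = 14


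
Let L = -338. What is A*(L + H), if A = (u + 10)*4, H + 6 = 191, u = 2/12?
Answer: -6222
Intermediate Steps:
u = ⅙ (u = 2*(1/12) = ⅙ ≈ 0.16667)
H = 185 (H = -6 + 191 = 185)
A = 122/3 (A = (⅙ + 10)*4 = (61/6)*4 = 122/3 ≈ 40.667)
A*(L + H) = 122*(-338 + 185)/3 = (122/3)*(-153) = -6222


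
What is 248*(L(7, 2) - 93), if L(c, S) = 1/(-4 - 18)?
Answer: -253828/11 ≈ -23075.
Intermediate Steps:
L(c, S) = -1/22 (L(c, S) = 1/(-22) = -1/22)
248*(L(7, 2) - 93) = 248*(-1/22 - 93) = 248*(-2047/22) = -253828/11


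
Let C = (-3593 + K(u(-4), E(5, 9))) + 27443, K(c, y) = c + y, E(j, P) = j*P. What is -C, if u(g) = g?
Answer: -23891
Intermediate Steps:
E(j, P) = P*j
C = 23891 (C = (-3593 + (-4 + 9*5)) + 27443 = (-3593 + (-4 + 45)) + 27443 = (-3593 + 41) + 27443 = -3552 + 27443 = 23891)
-C = -1*23891 = -23891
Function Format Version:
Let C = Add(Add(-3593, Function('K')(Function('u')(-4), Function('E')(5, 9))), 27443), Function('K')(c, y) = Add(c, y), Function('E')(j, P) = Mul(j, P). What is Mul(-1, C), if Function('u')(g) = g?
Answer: -23891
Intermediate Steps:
Function('E')(j, P) = Mul(P, j)
C = 23891 (C = Add(Add(-3593, Add(-4, Mul(9, 5))), 27443) = Add(Add(-3593, Add(-4, 45)), 27443) = Add(Add(-3593, 41), 27443) = Add(-3552, 27443) = 23891)
Mul(-1, C) = Mul(-1, 23891) = -23891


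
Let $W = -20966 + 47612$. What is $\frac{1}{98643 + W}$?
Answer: $\frac{1}{125289} \approx 7.9816 \cdot 10^{-6}$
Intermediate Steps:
$W = 26646$
$\frac{1}{98643 + W} = \frac{1}{98643 + 26646} = \frac{1}{125289}$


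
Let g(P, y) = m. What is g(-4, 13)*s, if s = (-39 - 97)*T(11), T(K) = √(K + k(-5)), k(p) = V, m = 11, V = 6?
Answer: -1496*√17 ≈ -6168.2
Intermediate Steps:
k(p) = 6
g(P, y) = 11
T(K) = √(6 + K) (T(K) = √(K + 6) = √(6 + K))
s = -136*√17 (s = (-39 - 97)*√(6 + 11) = -136*√17 ≈ -560.74)
g(-4, 13)*s = 11*(-136*√17) = -1496*√17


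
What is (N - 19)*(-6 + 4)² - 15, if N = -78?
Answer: -403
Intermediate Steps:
(N - 19)*(-6 + 4)² - 15 = (-78 - 19)*(-6 + 4)² - 15 = -97*(-2)² - 15 = -97*4 - 15 = -388 - 15 = -403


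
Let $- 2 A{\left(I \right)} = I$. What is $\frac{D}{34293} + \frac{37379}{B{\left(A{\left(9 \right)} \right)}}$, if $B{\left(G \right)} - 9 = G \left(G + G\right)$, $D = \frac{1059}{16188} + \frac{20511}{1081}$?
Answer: $\frac{4984709496840365}{6601111283844} \approx 755.13$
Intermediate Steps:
$D = \frac{111058949}{5833076}$ ($D = 1059 \cdot \frac{1}{16188} + 20511 \cdot \frac{1}{1081} = \frac{353}{5396} + \frac{20511}{1081} = \frac{111058949}{5833076} \approx 19.04$)
$A{\left(I \right)} = - \frac{I}{2}$
$B{\left(G \right)} = 9 + 2 G^{2}$ ($B{\left(G \right)} = 9 + G \left(G + G\right) = 9 + G 2 G = 9 + 2 G^{2}$)
$\frac{D}{34293} + \frac{37379}{B{\left(A{\left(9 \right)} \right)}} = \frac{111058949}{5833076 \cdot 34293} + \frac{37379}{9 + 2 \left(\left(- \frac{1}{2}\right) 9\right)^{2}} = \frac{111058949}{5833076} \cdot \frac{1}{34293} + \frac{37379}{9 + 2 \left(- \frac{9}{2}\right)^{2}} = \frac{111058949}{200033675268} + \frac{37379}{9 + 2 \cdot \frac{81}{4}} = \frac{111058949}{200033675268} + \frac{37379}{9 + \frac{81}{2}} = \frac{111058949}{200033675268} + \frac{37379}{\frac{99}{2}} = \frac{111058949}{200033675268} + 37379 \cdot \frac{2}{99} = \frac{111058949}{200033675268} + \frac{74758}{99} = \frac{4984709496840365}{6601111283844}$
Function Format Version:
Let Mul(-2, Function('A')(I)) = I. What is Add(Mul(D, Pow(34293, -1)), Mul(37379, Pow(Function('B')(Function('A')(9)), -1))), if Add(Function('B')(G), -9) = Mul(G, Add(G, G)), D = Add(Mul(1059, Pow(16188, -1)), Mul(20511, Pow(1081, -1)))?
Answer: Rational(4984709496840365, 6601111283844) ≈ 755.13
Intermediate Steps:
D = Rational(111058949, 5833076) (D = Add(Mul(1059, Rational(1, 16188)), Mul(20511, Rational(1, 1081))) = Add(Rational(353, 5396), Rational(20511, 1081)) = Rational(111058949, 5833076) ≈ 19.040)
Function('A')(I) = Mul(Rational(-1, 2), I)
Function('B')(G) = Add(9, Mul(2, Pow(G, 2))) (Function('B')(G) = Add(9, Mul(G, Add(G, G))) = Add(9, Mul(G, Mul(2, G))) = Add(9, Mul(2, Pow(G, 2))))
Add(Mul(D, Pow(34293, -1)), Mul(37379, Pow(Function('B')(Function('A')(9)), -1))) = Add(Mul(Rational(111058949, 5833076), Pow(34293, -1)), Mul(37379, Pow(Add(9, Mul(2, Pow(Mul(Rational(-1, 2), 9), 2))), -1))) = Add(Mul(Rational(111058949, 5833076), Rational(1, 34293)), Mul(37379, Pow(Add(9, Mul(2, Pow(Rational(-9, 2), 2))), -1))) = Add(Rational(111058949, 200033675268), Mul(37379, Pow(Add(9, Mul(2, Rational(81, 4))), -1))) = Add(Rational(111058949, 200033675268), Mul(37379, Pow(Add(9, Rational(81, 2)), -1))) = Add(Rational(111058949, 200033675268), Mul(37379, Pow(Rational(99, 2), -1))) = Add(Rational(111058949, 200033675268), Mul(37379, Rational(2, 99))) = Add(Rational(111058949, 200033675268), Rational(74758, 99)) = Rational(4984709496840365, 6601111283844)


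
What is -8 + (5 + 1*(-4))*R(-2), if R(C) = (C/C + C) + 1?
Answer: -8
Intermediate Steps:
R(C) = 2 + C (R(C) = (1 + C) + 1 = 2 + C)
-8 + (5 + 1*(-4))*R(-2) = -8 + (5 + 1*(-4))*(2 - 2) = -8 + (5 - 4)*0 = -8 + 1*0 = -8 + 0 = -8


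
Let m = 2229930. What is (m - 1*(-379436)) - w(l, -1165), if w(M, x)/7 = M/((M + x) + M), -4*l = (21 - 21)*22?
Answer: 2609366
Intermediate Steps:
l = 0 (l = -(21 - 21)*22/4 = -0*22 = -¼*0 = 0)
w(M, x) = 7*M/(x + 2*M) (w(M, x) = 7*(M/((M + x) + M)) = 7*(M/(x + 2*M)) = 7*M/(x + 2*M))
(m - 1*(-379436)) - w(l, -1165) = (2229930 - 1*(-379436)) - 7*0/(-1165 + 2*0) = (2229930 + 379436) - 7*0/(-1165 + 0) = 2609366 - 7*0/(-1165) = 2609366 - 7*0*(-1)/1165 = 2609366 - 1*0 = 2609366 + 0 = 2609366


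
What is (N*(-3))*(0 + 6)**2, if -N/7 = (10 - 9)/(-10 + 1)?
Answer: -84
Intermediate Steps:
N = 7/9 (N = -7*(10 - 9)/(-10 + 1) = -7/(-9) = -7*(-1)/9 = -7*(-1/9) = 7/9 ≈ 0.77778)
(N*(-3))*(0 + 6)**2 = ((7/9)*(-3))*(0 + 6)**2 = -7/3*6**2 = -7/3*36 = -84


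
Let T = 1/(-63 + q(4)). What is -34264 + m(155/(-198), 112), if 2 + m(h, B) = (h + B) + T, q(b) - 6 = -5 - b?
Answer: -3381325/99 ≈ -34155.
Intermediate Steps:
q(b) = 1 - b (q(b) = 6 + (-5 - b) = 1 - b)
T = -1/66 (T = 1/(-63 + (1 - 1*4)) = 1/(-63 + (1 - 4)) = 1/(-63 - 3) = 1/(-66) = -1/66 ≈ -0.015152)
m(h, B) = -133/66 + B + h (m(h, B) = -2 + ((h + B) - 1/66) = -2 + ((B + h) - 1/66) = -2 + (-1/66 + B + h) = -133/66 + B + h)
-34264 + m(155/(-198), 112) = -34264 + (-133/66 + 112 + 155/(-198)) = -34264 + (-133/66 + 112 + 155*(-1/198)) = -34264 + (-133/66 + 112 - 155/198) = -34264 + 10811/99 = -3381325/99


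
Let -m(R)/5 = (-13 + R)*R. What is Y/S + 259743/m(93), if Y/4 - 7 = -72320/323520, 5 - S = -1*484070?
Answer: -99699732797/14278959600 ≈ -6.9823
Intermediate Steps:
S = 484075 (S = 5 - (-1)*484070 = 5 - 1*(-484070) = 5 + 484070 = 484075)
Y = 27404/1011 (Y = 28 + 4*(-72320/323520) = 28 + 4*(-72320*1/323520) = 28 + 4*(-226/1011) = 28 - 904/1011 = 27404/1011 ≈ 27.106)
m(R) = -5*R*(-13 + R) (m(R) = -5*(-13 + R)*R = -5*R*(-13 + R))
Y/S + 259743/m(93) = (27404/1011)/484075 + 259743/((5*93*(13 - 1*93))) = (27404/1011)*(1/484075) + 259743/((5*93*(13 - 93))) = 1612/28788225 + 259743/((5*93*(-80))) = 1612/28788225 + 259743/(-37200) = 1612/28788225 + 259743*(-1/37200) = 1612/28788225 - 86581/12400 = -99699732797/14278959600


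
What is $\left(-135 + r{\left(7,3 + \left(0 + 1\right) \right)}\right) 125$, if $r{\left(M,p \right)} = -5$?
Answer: $-17500$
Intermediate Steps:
$\left(-135 + r{\left(7,3 + \left(0 + 1\right) \right)}\right) 125 = \left(-135 - 5\right) 125 = \left(-140\right) 125 = -17500$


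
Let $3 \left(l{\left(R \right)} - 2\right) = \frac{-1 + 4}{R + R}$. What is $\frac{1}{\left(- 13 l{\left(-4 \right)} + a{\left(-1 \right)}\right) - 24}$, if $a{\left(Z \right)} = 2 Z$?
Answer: $- \frac{8}{403} \approx -0.019851$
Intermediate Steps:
$l{\left(R \right)} = 2 + \frac{1}{2 R}$ ($l{\left(R \right)} = 2 + \frac{\left(-1 + 4\right) \frac{1}{R + R}}{3} = 2 + \frac{3 \frac{1}{2 R}}{3} = 2 + \frac{\frac{3}{2} \frac{1}{R}}{3} = 2 + \frac{1}{2 R}$)
$\frac{1}{\left(- 13 l{\left(-4 \right)} + a{\left(-1 \right)}\right) - 24} = \frac{1}{\left(- 13 \left(2 + \frac{1}{2 \left(-4\right)}\right) + 2 \left(-1\right)\right) - 24} = \frac{1}{\left(- 13 \left(2 + \frac{1}{2} \left(- \frac{1}{4}\right)\right) - 2\right) - 24} = \frac{1}{\left(- 13 \left(2 - \frac{1}{8}\right) - 2\right) - 24} = \frac{1}{\left(\left(-13\right) \frac{15}{8} - 2\right) - 24} = \frac{1}{\left(- \frac{195}{8} - 2\right) - 24} = \frac{1}{- \frac{211}{8} - 24} = \frac{1}{- \frac{403}{8}} = - \frac{8}{403}$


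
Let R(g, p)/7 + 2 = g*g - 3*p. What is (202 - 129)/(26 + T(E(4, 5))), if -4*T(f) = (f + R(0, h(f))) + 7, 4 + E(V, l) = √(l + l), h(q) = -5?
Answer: 292/9 + 146*√10/45 ≈ 42.704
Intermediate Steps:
E(V, l) = -4 + √2*√l (E(V, l) = -4 + √(l + l) = -4 + √(2*l) = -4 + √2*√l)
R(g, p) = -14 - 21*p + 7*g² (R(g, p) = -14 + 7*(g*g - 3*p) = -14 + 7*(g² - 3*p) = -14 + (-21*p + 7*g²) = -14 - 21*p + 7*g²)
T(f) = -49/2 - f/4 (T(f) = -((f + (-14 - 21*(-5) + 7*0²)) + 7)/4 = -((f + (-14 + 105 + 7*0)) + 7)/4 = -((f + (-14 + 105 + 0)) + 7)/4 = -((f + 91) + 7)/4 = -((91 + f) + 7)/4 = -(98 + f)/4 = -49/2 - f/4)
(202 - 129)/(26 + T(E(4, 5))) = (202 - 129)/(26 + (-49/2 - (-4 + √2*√5)/4)) = 73/(26 + (-49/2 - (-4 + √10)/4)) = 73/(26 + (-49/2 + (1 - √10/4))) = 73/(26 + (-47/2 - √10/4)) = 73/(5/2 - √10/4)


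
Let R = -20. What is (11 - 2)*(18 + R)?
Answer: -18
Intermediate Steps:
(11 - 2)*(18 + R) = (11 - 2)*(18 - 20) = 9*(-2) = -18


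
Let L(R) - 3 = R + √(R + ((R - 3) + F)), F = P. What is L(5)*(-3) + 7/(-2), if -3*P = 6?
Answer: -55/2 - 3*√5 ≈ -34.208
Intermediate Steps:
P = -2 (P = -⅓*6 = -2)
F = -2
L(R) = 3 + R + √(-5 + 2*R) (L(R) = 3 + (R + √(R + ((R - 3) - 2))) = 3 + (R + √(R + ((-3 + R) - 2))) = 3 + (R + √(R + (-5 + R))) = 3 + (R + √(-5 + 2*R)) = 3 + R + √(-5 + 2*R))
L(5)*(-3) + 7/(-2) = (3 + 5 + √(-5 + 2*5))*(-3) + 7/(-2) = (3 + 5 + √(-5 + 10))*(-3) + 7*(-½) = (3 + 5 + √5)*(-3) - 7/2 = (8 + √5)*(-3) - 7/2 = (-24 - 3*√5) - 7/2 = -55/2 - 3*√5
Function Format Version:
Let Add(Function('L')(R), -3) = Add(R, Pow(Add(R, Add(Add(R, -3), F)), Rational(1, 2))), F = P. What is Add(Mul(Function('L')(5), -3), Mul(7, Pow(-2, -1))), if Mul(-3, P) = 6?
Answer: Add(Rational(-55, 2), Mul(-3, Pow(5, Rational(1, 2)))) ≈ -34.208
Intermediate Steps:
P = -2 (P = Mul(Rational(-1, 3), 6) = -2)
F = -2
Function('L')(R) = Add(3, R, Pow(Add(-5, Mul(2, R)), Rational(1, 2))) (Function('L')(R) = Add(3, Add(R, Pow(Add(R, Add(Add(R, -3), -2)), Rational(1, 2)))) = Add(3, Add(R, Pow(Add(R, Add(Add(-3, R), -2)), Rational(1, 2)))) = Add(3, Add(R, Pow(Add(R, Add(-5, R)), Rational(1, 2)))) = Add(3, Add(R, Pow(Add(-5, Mul(2, R)), Rational(1, 2)))) = Add(3, R, Pow(Add(-5, Mul(2, R)), Rational(1, 2))))
Add(Mul(Function('L')(5), -3), Mul(7, Pow(-2, -1))) = Add(Mul(Add(3, 5, Pow(Add(-5, Mul(2, 5)), Rational(1, 2))), -3), Mul(7, Pow(-2, -1))) = Add(Mul(Add(3, 5, Pow(Add(-5, 10), Rational(1, 2))), -3), Mul(7, Rational(-1, 2))) = Add(Mul(Add(3, 5, Pow(5, Rational(1, 2))), -3), Rational(-7, 2)) = Add(Mul(Add(8, Pow(5, Rational(1, 2))), -3), Rational(-7, 2)) = Add(Add(-24, Mul(-3, Pow(5, Rational(1, 2)))), Rational(-7, 2)) = Add(Rational(-55, 2), Mul(-3, Pow(5, Rational(1, 2))))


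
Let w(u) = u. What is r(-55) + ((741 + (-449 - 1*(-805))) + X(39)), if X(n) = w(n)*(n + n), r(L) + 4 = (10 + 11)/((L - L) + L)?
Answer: 227404/55 ≈ 4134.6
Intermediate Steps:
r(L) = -4 + 21/L (r(L) = -4 + (10 + 11)/((L - L) + L) = -4 + 21/(0 + L) = -4 + 21/L)
X(n) = 2*n² (X(n) = n*(n + n) = n*(2*n) = 2*n²)
r(-55) + ((741 + (-449 - 1*(-805))) + X(39)) = (-4 + 21/(-55)) + ((741 + (-449 - 1*(-805))) + 2*39²) = (-4 + 21*(-1/55)) + ((741 + (-449 + 805)) + 2*1521) = (-4 - 21/55) + ((741 + 356) + 3042) = -241/55 + (1097 + 3042) = -241/55 + 4139 = 227404/55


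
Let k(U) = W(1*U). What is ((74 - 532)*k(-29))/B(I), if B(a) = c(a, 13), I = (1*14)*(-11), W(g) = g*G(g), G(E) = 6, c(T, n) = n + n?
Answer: 39846/13 ≈ 3065.1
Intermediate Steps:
c(T, n) = 2*n
W(g) = 6*g (W(g) = g*6 = 6*g)
k(U) = 6*U (k(U) = 6*(1*U) = 6*U)
I = -154 (I = 14*(-11) = -154)
B(a) = 26 (B(a) = 2*13 = 26)
((74 - 532)*k(-29))/B(I) = ((74 - 532)*(6*(-29)))/26 = -458*(-174)*(1/26) = 79692*(1/26) = 39846/13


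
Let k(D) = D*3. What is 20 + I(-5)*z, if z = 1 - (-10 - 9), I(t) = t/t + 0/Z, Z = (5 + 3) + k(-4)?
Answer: 40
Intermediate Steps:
k(D) = 3*D
Z = -4 (Z = (5 + 3) + 3*(-4) = 8 - 12 = -4)
I(t) = 1 (I(t) = t/t + 0/(-4) = 1 + 0*(-¼) = 1 + 0 = 1)
z = 20 (z = 1 - 1*(-19) = 1 + 19 = 20)
20 + I(-5)*z = 20 + 1*20 = 20 + 20 = 40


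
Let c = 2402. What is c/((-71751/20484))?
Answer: -16400856/23917 ≈ -685.74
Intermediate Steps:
c/((-71751/20484)) = 2402/((-71751/20484)) = 2402/((-71751*1/20484)) = 2402/(-23917/6828) = 2402*(-6828/23917) = -16400856/23917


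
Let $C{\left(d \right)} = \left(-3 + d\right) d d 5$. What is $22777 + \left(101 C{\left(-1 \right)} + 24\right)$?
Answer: $20781$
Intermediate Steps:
$C{\left(d \right)} = 5 d^{2} \left(-3 + d\right)$ ($C{\left(d \right)} = d \left(-3 + d\right) d 5 = d^{2} \left(-3 + d\right) 5 = 5 d^{2} \left(-3 + d\right)$)
$22777 + \left(101 C{\left(-1 \right)} + 24\right) = 22777 + \left(101 \cdot 5 \left(-1\right)^{2} \left(-3 - 1\right) + 24\right) = 22777 + \left(101 \cdot 5 \cdot 1 \left(-4\right) + 24\right) = 22777 + \left(101 \left(-20\right) + 24\right) = 22777 + \left(-2020 + 24\right) = 22777 - 1996 = 20781$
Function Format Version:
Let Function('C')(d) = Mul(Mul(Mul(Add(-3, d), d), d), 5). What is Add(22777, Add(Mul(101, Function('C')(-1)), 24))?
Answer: 20781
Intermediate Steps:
Function('C')(d) = Mul(5, Pow(d, 2), Add(-3, d)) (Function('C')(d) = Mul(Mul(Mul(d, Add(-3, d)), d), 5) = Mul(Mul(Pow(d, 2), Add(-3, d)), 5) = Mul(5, Pow(d, 2), Add(-3, d)))
Add(22777, Add(Mul(101, Function('C')(-1)), 24)) = Add(22777, Add(Mul(101, Mul(5, Pow(-1, 2), Add(-3, -1))), 24)) = Add(22777, Add(Mul(101, Mul(5, 1, -4)), 24)) = Add(22777, Add(Mul(101, -20), 24)) = Add(22777, Add(-2020, 24)) = Add(22777, -1996) = 20781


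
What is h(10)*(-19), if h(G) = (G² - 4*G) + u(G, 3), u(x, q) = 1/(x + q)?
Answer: -14839/13 ≈ -1141.5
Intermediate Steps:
u(x, q) = 1/(q + x)
h(G) = G² + 1/(3 + G) - 4*G (h(G) = (G² - 4*G) + 1/(3 + G) = G² + 1/(3 + G) - 4*G)
h(10)*(-19) = ((1 + 10*(-4 + 10)*(3 + 10))/(3 + 10))*(-19) = ((1 + 10*6*13)/13)*(-19) = ((1 + 780)/13)*(-19) = ((1/13)*781)*(-19) = (781/13)*(-19) = -14839/13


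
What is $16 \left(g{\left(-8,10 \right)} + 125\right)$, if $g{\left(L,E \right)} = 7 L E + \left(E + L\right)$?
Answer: $-6928$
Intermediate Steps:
$g{\left(L,E \right)} = E + L + 7 E L$ ($g{\left(L,E \right)} = 7 E L + \left(E + L\right) = E + L + 7 E L$)
$16 \left(g{\left(-8,10 \right)} + 125\right) = 16 \left(\left(10 - 8 + 7 \cdot 10 \left(-8\right)\right) + 125\right) = 16 \left(\left(10 - 8 - 560\right) + 125\right) = 16 \left(-558 + 125\right) = 16 \left(-433\right) = -6928$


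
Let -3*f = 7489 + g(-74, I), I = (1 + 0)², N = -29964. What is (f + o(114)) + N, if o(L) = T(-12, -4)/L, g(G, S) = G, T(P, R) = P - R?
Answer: -616279/19 ≈ -32436.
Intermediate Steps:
I = 1 (I = 1² = 1)
f = -7415/3 (f = -(7489 - 74)/3 = -⅓*7415 = -7415/3 ≈ -2471.7)
o(L) = -8/L (o(L) = (-12 - 1*(-4))/L = (-12 + 4)/L = -8/L)
(f + o(114)) + N = (-7415/3 - 8/114) - 29964 = (-7415/3 - 8*1/114) - 29964 = (-7415/3 - 4/57) - 29964 = -46963/19 - 29964 = -616279/19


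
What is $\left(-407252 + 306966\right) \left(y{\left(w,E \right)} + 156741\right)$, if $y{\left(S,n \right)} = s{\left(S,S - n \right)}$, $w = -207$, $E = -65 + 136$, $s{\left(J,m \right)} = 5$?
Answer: $-15719429356$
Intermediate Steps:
$E = 71$
$y{\left(S,n \right)} = 5$
$\left(-407252 + 306966\right) \left(y{\left(w,E \right)} + 156741\right) = \left(-407252 + 306966\right) \left(5 + 156741\right) = \left(-100286\right) 156746 = -15719429356$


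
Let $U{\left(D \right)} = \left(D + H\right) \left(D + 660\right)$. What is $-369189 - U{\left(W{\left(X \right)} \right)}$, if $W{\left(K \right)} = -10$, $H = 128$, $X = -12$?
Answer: $-445889$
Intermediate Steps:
$U{\left(D \right)} = \left(128 + D\right) \left(660 + D\right)$ ($U{\left(D \right)} = \left(D + 128\right) \left(D + 660\right) = \left(128 + D\right) \left(660 + D\right)$)
$-369189 - U{\left(W{\left(X \right)} \right)} = -369189 - \left(84480 + \left(-10\right)^{2} + 788 \left(-10\right)\right) = -369189 - \left(84480 + 100 - 7880\right) = -369189 - 76700 = -445889$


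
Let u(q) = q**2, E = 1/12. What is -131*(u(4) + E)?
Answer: -25283/12 ≈ -2106.9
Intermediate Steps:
E = 1/12 ≈ 0.083333
-131*(u(4) + E) = -131*(4**2 + 1/12) = -131*(16 + 1/12) = -131*193/12 = -25283/12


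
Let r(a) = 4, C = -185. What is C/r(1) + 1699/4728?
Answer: -216971/4728 ≈ -45.891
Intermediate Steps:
C/r(1) + 1699/4728 = -185/4 + 1699/4728 = -216971/4728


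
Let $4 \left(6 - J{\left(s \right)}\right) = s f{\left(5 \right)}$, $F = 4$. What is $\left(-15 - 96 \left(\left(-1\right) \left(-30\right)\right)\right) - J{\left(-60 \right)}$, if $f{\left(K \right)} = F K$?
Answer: $-3201$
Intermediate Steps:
$f{\left(K \right)} = 4 K$
$J{\left(s \right)} = 6 - 5 s$ ($J{\left(s \right)} = 6 - \frac{s 4 \cdot 5}{4} = 6 - \frac{s 20}{4} = 6 - \frac{20 s}{4} = 6 - 5 s$)
$\left(-15 - 96 \left(\left(-1\right) \left(-30\right)\right)\right) - J{\left(-60 \right)} = \left(-15 - 96 \left(\left(-1\right) \left(-30\right)\right)\right) - \left(6 - -300\right) = \left(-15 - 2880\right) - \left(6 + 300\right) = \left(-15 - 2880\right) - 306 = -2895 - 306 = -3201$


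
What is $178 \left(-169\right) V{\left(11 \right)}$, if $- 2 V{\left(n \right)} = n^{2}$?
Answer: $1819961$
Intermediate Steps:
$V{\left(n \right)} = - \frac{n^{2}}{2}$
$178 \left(-169\right) V{\left(11 \right)} = 178 \left(-169\right) \left(- \frac{11^{2}}{2}\right) = - 30082 \left(\left(- \frac{1}{2}\right) 121\right) = \left(-30082\right) \left(- \frac{121}{2}\right) = 1819961$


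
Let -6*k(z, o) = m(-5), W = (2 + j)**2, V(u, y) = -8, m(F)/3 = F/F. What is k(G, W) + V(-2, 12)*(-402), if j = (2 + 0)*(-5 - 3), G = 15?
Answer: 6431/2 ≈ 3215.5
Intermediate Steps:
j = -16 (j = 2*(-8) = -16)
m(F) = 3 (m(F) = 3*(F/F) = 3*1 = 3)
W = 196 (W = (2 - 16)**2 = (-14)**2 = 196)
k(z, o) = -1/2 (k(z, o) = -1/6*3 = -1/2)
k(G, W) + V(-2, 12)*(-402) = -1/2 - 8*(-402) = -1/2 + 3216 = 6431/2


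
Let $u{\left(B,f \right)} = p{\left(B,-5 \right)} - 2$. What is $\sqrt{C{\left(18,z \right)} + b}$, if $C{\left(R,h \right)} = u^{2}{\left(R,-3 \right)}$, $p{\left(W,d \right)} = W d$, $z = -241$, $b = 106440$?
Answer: $2 \sqrt{28726} \approx 338.98$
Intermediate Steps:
$u{\left(B,f \right)} = -2 - 5 B$ ($u{\left(B,f \right)} = B \left(-5\right) - 2 = - 5 B - 2 = -2 - 5 B$)
$C{\left(R,h \right)} = \left(-2 - 5 R\right)^{2}$
$\sqrt{C{\left(18,z \right)} + b} = \sqrt{\left(2 + 5 \cdot 18\right)^{2} + 106440} = \sqrt{\left(2 + 90\right)^{2} + 106440} = \sqrt{92^{2} + 106440} = \sqrt{8464 + 106440} = \sqrt{114904} = 2 \sqrt{28726}$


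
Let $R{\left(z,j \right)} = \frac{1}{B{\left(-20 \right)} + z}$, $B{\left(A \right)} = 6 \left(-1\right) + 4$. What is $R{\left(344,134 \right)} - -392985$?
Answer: $\frac{134400871}{342} \approx 3.9299 \cdot 10^{5}$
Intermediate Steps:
$B{\left(A \right)} = -2$ ($B{\left(A \right)} = -6 + 4 = -2$)
$R{\left(z,j \right)} = \frac{1}{-2 + z}$
$R{\left(344,134 \right)} - -392985 = \frac{1}{-2 + 344} - -392985 = \frac{1}{342} + 392985 = \frac{134400871}{342}$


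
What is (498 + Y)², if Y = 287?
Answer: 616225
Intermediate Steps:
(498 + Y)² = (498 + 287)² = 785² = 616225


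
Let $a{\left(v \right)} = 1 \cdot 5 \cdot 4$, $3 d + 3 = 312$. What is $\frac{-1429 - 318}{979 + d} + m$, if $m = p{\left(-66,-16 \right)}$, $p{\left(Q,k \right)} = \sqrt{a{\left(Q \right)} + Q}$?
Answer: $- \frac{1747}{1082} + i \sqrt{46} \approx -1.6146 + 6.7823 i$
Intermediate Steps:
$d = 103$ ($d = -1 + \frac{1}{3} \cdot 312 = -1 + 104 = 103$)
$a{\left(v \right)} = 20$ ($a{\left(v \right)} = 5 \cdot 4 = 20$)
$p{\left(Q,k \right)} = \sqrt{20 + Q}$
$m = i \sqrt{46}$ ($m = \sqrt{20 - 66} = \sqrt{-46} = i \sqrt{46} \approx 6.7823 i$)
$\frac{-1429 - 318}{979 + d} + m = \frac{-1429 - 318}{979 + 103} + i \sqrt{46} = - \frac{1747}{1082} + i \sqrt{46}$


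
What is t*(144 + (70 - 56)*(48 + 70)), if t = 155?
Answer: 278380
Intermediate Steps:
t*(144 + (70 - 56)*(48 + 70)) = 155*(144 + (70 - 56)*(48 + 70)) = 155*(144 + 14*118) = 155*(144 + 1652) = 155*1796 = 278380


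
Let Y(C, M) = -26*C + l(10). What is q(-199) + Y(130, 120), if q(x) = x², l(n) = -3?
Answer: 36218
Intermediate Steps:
Y(C, M) = -3 - 26*C (Y(C, M) = -26*C - 3 = -3 - 26*C)
q(-199) + Y(130, 120) = (-199)² + (-3 - 26*130) = 39601 + (-3 - 3380) = 39601 - 3383 = 36218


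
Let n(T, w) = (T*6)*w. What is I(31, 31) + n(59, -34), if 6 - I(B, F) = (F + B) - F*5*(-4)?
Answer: -12712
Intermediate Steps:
n(T, w) = 6*T*w (n(T, w) = (6*T)*w = 6*T*w)
I(B, F) = 6 - B - 21*F (I(B, F) = 6 - ((F + B) - F*5*(-4)) = 6 - ((B + F) - 5*F*(-4)) = 6 - ((B + F) - (-20)*F) = 6 - ((B + F) + 20*F) = 6 - (B + 21*F) = 6 + (-B - 21*F) = 6 - B - 21*F)
I(31, 31) + n(59, -34) = (6 - 1*31 - 21*31) + 6*59*(-34) = (6 - 31 - 651) - 12036 = -676 - 12036 = -12712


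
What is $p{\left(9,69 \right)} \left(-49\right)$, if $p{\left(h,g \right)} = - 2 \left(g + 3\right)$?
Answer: $7056$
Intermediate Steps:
$p{\left(h,g \right)} = -6 - 2 g$ ($p{\left(h,g \right)} = - 2 \left(3 + g\right) = -6 - 2 g$)
$p{\left(9,69 \right)} \left(-49\right) = \left(-6 - 138\right) \left(-49\right) = \left(-144\right) \left(-49\right) = 7056$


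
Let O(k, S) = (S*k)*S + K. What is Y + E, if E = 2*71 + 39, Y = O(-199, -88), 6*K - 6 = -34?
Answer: -4622639/3 ≈ -1.5409e+6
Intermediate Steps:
K = -14/3 (K = 1 + (⅙)*(-34) = 1 - 17/3 = -14/3 ≈ -4.6667)
O(k, S) = -14/3 + k*S² (O(k, S) = (S*k)*S - 14/3 = k*S² - 14/3 = -14/3 + k*S²)
Y = -4623182/3 (Y = -14/3 - 199*(-88)² = -14/3 - 199*7744 = -14/3 - 1541056 = -4623182/3 ≈ -1.5411e+6)
E = 181 (E = 142 + 39 = 181)
Y + E = -4623182/3 + 181 = -4622639/3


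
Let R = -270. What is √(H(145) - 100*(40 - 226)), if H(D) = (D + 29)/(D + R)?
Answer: 3*√1291570/25 ≈ 136.38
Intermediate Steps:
H(D) = (29 + D)/(-270 + D) (H(D) = (D + 29)/(D - 270) = (29 + D)/(-270 + D))
√(H(145) - 100*(40 - 226)) = √((29 + 145)/(-270 + 145) - 100*(40 - 226)) = √(174/(-125) - 100*(-186)) = √(-1/125*174 + 18600) = √(-174/125 + 18600) = √(2324826/125) = 3*√1291570/25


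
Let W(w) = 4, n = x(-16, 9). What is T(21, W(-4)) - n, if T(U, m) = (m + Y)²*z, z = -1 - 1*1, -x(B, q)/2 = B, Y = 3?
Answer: -130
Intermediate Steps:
x(B, q) = -2*B
n = 32 (n = -2*(-16) = 32)
z = -2 (z = -1 - 1 = -2)
T(U, m) = -2*(3 + m)² (T(U, m) = (m + 3)²*(-2) = (3 + m)²*(-2) = -2*(3 + m)²)
T(21, W(-4)) - n = -2*(3 + 4)² - 1*32 = -2*7² - 32 = -2*49 - 32 = -98 - 32 = -130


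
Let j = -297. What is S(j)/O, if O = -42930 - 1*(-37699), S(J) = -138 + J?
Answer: 435/5231 ≈ 0.083158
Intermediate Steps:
O = -5231 (O = -42930 + 37699 = -5231)
S(j)/O = (-138 - 297)/(-5231) = -435*(-1/5231) = 435/5231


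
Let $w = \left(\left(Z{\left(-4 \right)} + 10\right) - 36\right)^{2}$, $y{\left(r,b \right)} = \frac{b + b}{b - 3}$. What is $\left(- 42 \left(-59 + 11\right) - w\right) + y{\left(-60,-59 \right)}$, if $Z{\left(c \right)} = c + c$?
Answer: $\frac{26719}{31} \approx 861.9$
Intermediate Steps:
$Z{\left(c \right)} = 2 c$
$y{\left(r,b \right)} = \frac{2 b}{-3 + b}$
$w = 1156$ ($w = \left(\left(2 \left(-4\right) + 10\right) - 36\right)^{2} = \left(\left(-8 + 10\right) - 36\right)^{2} = \left(2 - 36\right)^{2} = \left(-34\right)^{2} = 1156$)
$\left(- 42 \left(-59 + 11\right) - w\right) + y{\left(-60,-59 \right)} = \left(- 42 \left(-59 + 11\right) - 1156\right) + 2 \left(-59\right) \frac{1}{-3 - 59} = \left(\left(-42\right) \left(-48\right) - 1156\right) + 2 \left(-59\right) \frac{1}{-62} = \left(2016 - 1156\right) + 2 \left(-59\right) \left(- \frac{1}{62}\right) = 860 + \frac{59}{31} = \frac{26719}{31}$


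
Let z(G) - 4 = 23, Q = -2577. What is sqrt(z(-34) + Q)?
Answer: 5*I*sqrt(102) ≈ 50.497*I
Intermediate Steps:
z(G) = 27 (z(G) = 4 + 23 = 27)
sqrt(z(-34) + Q) = sqrt(27 - 2577) = sqrt(-2550) = 5*I*sqrt(102)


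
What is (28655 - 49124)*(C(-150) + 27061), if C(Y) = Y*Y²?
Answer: 68528963391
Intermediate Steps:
C(Y) = Y³
(28655 - 49124)*(C(-150) + 27061) = (28655 - 49124)*((-150)³ + 27061) = -20469*(-3375000 + 27061) = -20469*(-3347939) = 68528963391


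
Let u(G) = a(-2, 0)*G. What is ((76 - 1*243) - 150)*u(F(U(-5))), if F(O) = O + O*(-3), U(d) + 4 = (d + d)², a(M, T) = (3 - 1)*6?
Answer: 730368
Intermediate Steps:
a(M, T) = 12 (a(M, T) = 2*6 = 12)
U(d) = -4 + 4*d² (U(d) = -4 + (d + d)² = -4 + (2*d)² = -4 + 4*d²)
F(O) = -2*O (F(O) = O - 3*O = -2*O)
u(G) = 12*G
((76 - 1*243) - 150)*u(F(U(-5))) = ((76 - 1*243) - 150)*(12*(-2*(-4 + 4*(-5)²))) = ((76 - 243) - 150)*(12*(-2*(-4 + 4*25))) = (-167 - 150)*(12*(-2*(-4 + 100))) = -3804*(-2*96) = -3804*(-192) = -317*(-2304) = 730368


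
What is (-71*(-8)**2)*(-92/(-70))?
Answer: -209024/35 ≈ -5972.1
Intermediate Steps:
(-71*(-8)**2)*(-92/(-70)) = (-71*64)*(-92*(-1/70)) = -4544*46/35 = -209024/35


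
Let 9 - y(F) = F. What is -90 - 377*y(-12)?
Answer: -8007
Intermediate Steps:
y(F) = 9 - F
-90 - 377*y(-12) = -90 - 377*(9 - 1*(-12)) = -90 - 377*(9 + 12) = -90 - 377*21 = -90 - 7917 = -8007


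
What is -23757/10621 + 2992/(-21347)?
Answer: -538918711/226726487 ≈ -2.3770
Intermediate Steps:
-23757/10621 + 2992/(-21347) = -23757*1/10621 + 2992*(-1/21347) = -23757/10621 - 2992/21347 = -538918711/226726487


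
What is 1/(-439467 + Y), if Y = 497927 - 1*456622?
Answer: -1/398162 ≈ -2.5115e-6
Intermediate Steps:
Y = 41305 (Y = 497927 - 456622 = 41305)
1/(-439467 + Y) = 1/(-439467 + 41305) = 1/(-398162) = -1/398162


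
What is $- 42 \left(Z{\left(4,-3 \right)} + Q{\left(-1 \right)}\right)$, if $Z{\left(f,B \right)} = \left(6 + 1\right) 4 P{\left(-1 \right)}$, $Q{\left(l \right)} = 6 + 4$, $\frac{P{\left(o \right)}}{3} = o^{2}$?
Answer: $-3948$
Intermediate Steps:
$P{\left(o \right)} = 3 o^{2}$
$Q{\left(l \right)} = 10$
$Z{\left(f,B \right)} = 84$ ($Z{\left(f,B \right)} = \left(6 + 1\right) 4 \cdot 3 \left(-1\right)^{2} = 7 \cdot 4 \cdot 3 \cdot 1 = 28 \cdot 3 = 84$)
$- 42 \left(Z{\left(4,-3 \right)} + Q{\left(-1 \right)}\right) = - 42 \left(84 + 10\right) = \left(-42\right) 94 = -3948$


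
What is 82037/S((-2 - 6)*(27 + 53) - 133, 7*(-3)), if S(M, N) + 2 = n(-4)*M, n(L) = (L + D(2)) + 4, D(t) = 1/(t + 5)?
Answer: -574259/787 ≈ -729.68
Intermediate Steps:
D(t) = 1/(5 + t)
n(L) = 29/7 + L (n(L) = (L + 1/(5 + 2)) + 4 = (L + 1/7) + 4 = (L + ⅐) + 4 = (⅐ + L) + 4 = 29/7 + L)
S(M, N) = -2 + M/7 (S(M, N) = -2 + (29/7 - 4)*M = -2 + M/7)
82037/S((-2 - 6)*(27 + 53) - 133, 7*(-3)) = 82037/(-2 + ((-2 - 6)*(27 + 53) - 133)/7) = 82037/(-2 + (-8*80 - 133)/7) = 82037/(-2 + (-640 - 133)/7) = 82037/(-2 + (⅐)*(-773)) = 82037/(-2 - 773/7) = 82037/(-787/7) = 82037*(-7/787) = -574259/787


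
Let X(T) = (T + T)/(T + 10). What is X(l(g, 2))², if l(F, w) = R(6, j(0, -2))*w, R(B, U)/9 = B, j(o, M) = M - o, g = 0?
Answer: 11664/3481 ≈ 3.3508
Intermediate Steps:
R(B, U) = 9*B
l(F, w) = 54*w (l(F, w) = (9*6)*w = 54*w)
X(T) = 2*T/(10 + T) (X(T) = (2*T)/(10 + T) = 2*T/(10 + T))
X(l(g, 2))² = (2*(54*2)/(10 + 54*2))² = (2*108/(10 + 108))² = (2*108/118)² = (2*108*(1/118))² = (108/59)² = 11664/3481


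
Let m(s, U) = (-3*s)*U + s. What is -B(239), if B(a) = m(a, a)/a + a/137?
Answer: 97853/137 ≈ 714.26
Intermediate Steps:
m(s, U) = s - 3*U*s (m(s, U) = -3*U*s + s = s - 3*U*s)
B(a) = 1 - 410*a/137 (B(a) = (a*(1 - 3*a))/a + a/137 = (1 - 3*a) + a*(1/137) = (1 - 3*a) + a/137 = 1 - 410*a/137)
-B(239) = -(1 - 410/137*239) = -(1 - 97990/137) = -1*(-97853/137) = 97853/137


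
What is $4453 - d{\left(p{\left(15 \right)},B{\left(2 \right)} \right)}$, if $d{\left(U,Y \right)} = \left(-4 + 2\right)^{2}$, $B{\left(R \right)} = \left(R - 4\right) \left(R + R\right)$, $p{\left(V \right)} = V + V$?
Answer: $4449$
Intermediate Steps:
$p{\left(V \right)} = 2 V$
$B{\left(R \right)} = 2 R \left(-4 + R\right)$ ($B{\left(R \right)} = \left(-4 + R\right) 2 R = 2 R \left(-4 + R\right)$)
$d{\left(U,Y \right)} = 4$ ($d{\left(U,Y \right)} = \left(-2\right)^{2} = 4$)
$4453 - d{\left(p{\left(15 \right)},B{\left(2 \right)} \right)} = 4453 - 4 = 4449$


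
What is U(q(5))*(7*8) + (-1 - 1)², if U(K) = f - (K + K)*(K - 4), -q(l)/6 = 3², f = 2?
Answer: -350668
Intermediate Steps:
q(l) = -54 (q(l) = -6*3² = -6*9 = -54)
U(K) = 2 - 2*K*(-4 + K) (U(K) = 2 - (K + K)*(K - 4) = 2 - 2*K*(-4 + K))
U(q(5))*(7*8) + (-1 - 1)² = (2 - 2*(-54)² + 8*(-54))*(7*8) + (-1 - 1)² = (2 - 2*2916 - 432)*56 + (-2)² = (2 - 5832 - 432)*56 + 4 = -6262*56 + 4 = -350672 + 4 = -350668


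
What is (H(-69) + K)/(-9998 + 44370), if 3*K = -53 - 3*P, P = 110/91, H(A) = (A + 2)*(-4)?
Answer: 68011/9383556 ≈ 0.0072479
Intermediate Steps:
H(A) = -8 - 4*A (H(A) = (2 + A)*(-4) = -8 - 4*A)
P = 110/91 (P = 110*(1/91) = 110/91 ≈ 1.2088)
K = -5153/273 (K = (-53 - 3*110/91)/3 = (-53 - 330/91)/3 = (⅓)*(-5153/91) = -5153/273 ≈ -18.875)
(H(-69) + K)/(-9998 + 44370) = ((-8 - 4*(-69)) - 5153/273)/(-9998 + 44370) = ((-8 + 276) - 5153/273)/34372 = (268 - 5153/273)*(1/34372) = (68011/273)*(1/34372) = 68011/9383556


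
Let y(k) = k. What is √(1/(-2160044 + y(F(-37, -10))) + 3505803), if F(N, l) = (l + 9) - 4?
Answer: √16357416593594312954/2160049 ≈ 1872.4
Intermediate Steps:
F(N, l) = 5 + l (F(N, l) = (9 + l) - 4 = 5 + l)
√(1/(-2160044 + y(F(-37, -10))) + 3505803) = √(1/(-2160044 + (5 - 10)) + 3505803) = √(1/(-2160044 - 5) + 3505803) = √(1/(-2160049) + 3505803) = √(-1/2160049 + 3505803) = √(7572706264346/2160049) = √16357416593594312954/2160049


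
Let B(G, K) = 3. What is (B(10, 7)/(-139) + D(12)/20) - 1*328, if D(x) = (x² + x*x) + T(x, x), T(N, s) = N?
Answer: -43510/139 ≈ -313.02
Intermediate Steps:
D(x) = x + 2*x² (D(x) = (x² + x*x) + x = (x² + x²) + x = 2*x² + x = x + 2*x²)
(B(10, 7)/(-139) + D(12)/20) - 1*328 = (3/(-139) + (12*(1 + 2*12))/20) - 1*328 = (3*(-1/139) + (12*(1 + 24))*(1/20)) - 328 = (-3/139 + (12*25)*(1/20)) - 328 = (-3/139 + 300*(1/20)) - 328 = (-3/139 + 15) - 328 = 2082/139 - 328 = -43510/139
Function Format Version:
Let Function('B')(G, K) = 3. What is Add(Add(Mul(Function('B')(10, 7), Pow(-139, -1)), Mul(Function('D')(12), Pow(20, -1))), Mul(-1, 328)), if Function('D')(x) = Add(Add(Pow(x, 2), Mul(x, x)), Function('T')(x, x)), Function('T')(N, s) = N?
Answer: Rational(-43510, 139) ≈ -313.02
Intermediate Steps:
Function('D')(x) = Add(x, Mul(2, Pow(x, 2))) (Function('D')(x) = Add(Add(Pow(x, 2), Mul(x, x)), x) = Add(Add(Pow(x, 2), Pow(x, 2)), x) = Add(Mul(2, Pow(x, 2)), x) = Add(x, Mul(2, Pow(x, 2))))
Add(Add(Mul(Function('B')(10, 7), Pow(-139, -1)), Mul(Function('D')(12), Pow(20, -1))), Mul(-1, 328)) = Add(Add(Mul(3, Pow(-139, -1)), Mul(Mul(12, Add(1, Mul(2, 12))), Pow(20, -1))), Mul(-1, 328)) = Add(Add(Mul(3, Rational(-1, 139)), Mul(Mul(12, Add(1, 24)), Rational(1, 20))), -328) = Add(Add(Rational(-3, 139), Mul(Mul(12, 25), Rational(1, 20))), -328) = Add(Add(Rational(-3, 139), Mul(300, Rational(1, 20))), -328) = Add(Add(Rational(-3, 139), 15), -328) = Add(Rational(2082, 139), -328) = Rational(-43510, 139)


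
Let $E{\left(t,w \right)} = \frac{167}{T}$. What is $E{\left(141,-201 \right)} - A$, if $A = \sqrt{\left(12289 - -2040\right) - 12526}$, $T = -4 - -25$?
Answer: $\frac{167}{21} - \sqrt{1803} \approx -34.509$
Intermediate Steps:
$T = 21$ ($T = -4 + 25 = 21$)
$A = \sqrt{1803}$ ($A = \sqrt{\left(12289 + 2040\right) - 12526} = \sqrt{14329 - 12526} = \sqrt{1803} \approx 42.462$)
$E{\left(t,w \right)} = \frac{167}{21}$
$E{\left(141,-201 \right)} - A = \frac{167}{21} - \sqrt{1803}$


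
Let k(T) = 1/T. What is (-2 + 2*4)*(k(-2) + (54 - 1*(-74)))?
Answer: 765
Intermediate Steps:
(-2 + 2*4)*(k(-2) + (54 - 1*(-74))) = (-2 + 2*4)*(1/(-2) + (54 - 1*(-74))) = (-2 + 8)*(-½ + (54 + 74)) = 6*(-½ + 128) = 6*(255/2) = 765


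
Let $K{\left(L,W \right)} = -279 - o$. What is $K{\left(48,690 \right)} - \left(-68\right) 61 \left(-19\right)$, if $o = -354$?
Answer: $-78737$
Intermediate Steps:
$K{\left(L,W \right)} = 75$ ($K{\left(L,W \right)} = -279 - -354 = -279 + 354 = 75$)
$K{\left(48,690 \right)} - \left(-68\right) 61 \left(-19\right) = 75 - \left(-68\right) 61 \left(-19\right) = 75 - \left(-4148\right) \left(-19\right) = 75 - 78812 = -78737$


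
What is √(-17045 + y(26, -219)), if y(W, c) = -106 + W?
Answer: 5*I*√685 ≈ 130.86*I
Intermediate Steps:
√(-17045 + y(26, -219)) = √(-17045 + (-106 + 26)) = √(-17045 - 80) = √(-17125) = 5*I*√685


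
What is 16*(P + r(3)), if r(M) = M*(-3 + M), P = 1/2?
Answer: 8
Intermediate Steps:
P = ½ ≈ 0.50000
16*(P + r(3)) = 16*(½ + 3*(-3 + 3)) = 16*(½ + 3*0) = 16*(½ + 0) = 16*(½) = 8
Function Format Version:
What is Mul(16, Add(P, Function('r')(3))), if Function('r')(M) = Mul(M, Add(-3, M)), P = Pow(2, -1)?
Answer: 8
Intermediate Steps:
P = Rational(1, 2) ≈ 0.50000
Mul(16, Add(P, Function('r')(3))) = Mul(16, Add(Rational(1, 2), Mul(3, Add(-3, 3)))) = Mul(16, Add(Rational(1, 2), Mul(3, 0))) = Mul(16, Add(Rational(1, 2), 0)) = Mul(16, Rational(1, 2)) = 8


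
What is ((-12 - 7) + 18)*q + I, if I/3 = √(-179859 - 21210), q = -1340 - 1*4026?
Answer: 5366 + 9*I*√22341 ≈ 5366.0 + 1345.2*I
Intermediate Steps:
q = -5366 (q = -1340 - 4026 = -5366)
I = 9*I*√22341 (I = 3*√(-179859 - 21210) = 3*√(-201069) = 3*(3*I*√22341) = 9*I*√22341 ≈ 1345.2*I)
((-12 - 7) + 18)*q + I = ((-12 - 7) + 18)*(-5366) + 9*I*√22341 = (-19 + 18)*(-5366) + 9*I*√22341 = -1*(-5366) + 9*I*√22341 = 5366 + 9*I*√22341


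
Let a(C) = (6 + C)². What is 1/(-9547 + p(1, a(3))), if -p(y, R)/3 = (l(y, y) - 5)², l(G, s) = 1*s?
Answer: -1/9595 ≈ -0.00010422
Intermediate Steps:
l(G, s) = s
p(y, R) = -3*(-5 + y)² (p(y, R) = -3*(y - 5)² = -3*(-5 + y)²)
1/(-9547 + p(1, a(3))) = 1/(-9547 - 3*(-5 + 1)²) = 1/(-9547 - 3*(-4)²) = 1/(-9547 - 3*16) = 1/(-9547 - 48) = 1/(-9595) = -1/9595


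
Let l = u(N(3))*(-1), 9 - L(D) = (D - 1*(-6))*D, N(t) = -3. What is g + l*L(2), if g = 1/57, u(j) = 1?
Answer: 400/57 ≈ 7.0175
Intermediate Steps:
L(D) = 9 - D*(6 + D) (L(D) = 9 - (D - 1*(-6))*D = 9 - (D + 6)*D = 9 - (6 + D)*D = 9 - D*(6 + D))
g = 1/57 ≈ 0.017544
l = -1 (l = 1*(-1) = -1)
g + l*L(2) = 1/57 - (9 - 1*2² - 6*2) = 1/57 - (9 - 1*4 - 12) = 1/57 - (9 - 4 - 12) = 1/57 - 1*(-7) = 1/57 + 7 = 400/57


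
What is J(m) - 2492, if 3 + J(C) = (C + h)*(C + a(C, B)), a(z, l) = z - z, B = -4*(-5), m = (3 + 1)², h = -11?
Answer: -2415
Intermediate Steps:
m = 16 (m = 4² = 16)
B = 20
a(z, l) = 0
J(C) = -3 + C*(-11 + C) (J(C) = -3 + (C - 11)*(C + 0) = -3 + (-11 + C)*C = -3 + C*(-11 + C))
J(m) - 2492 = (-3 + 16² - 11*16) - 2492 = (-3 + 256 - 176) - 2492 = 77 - 2492 = -2415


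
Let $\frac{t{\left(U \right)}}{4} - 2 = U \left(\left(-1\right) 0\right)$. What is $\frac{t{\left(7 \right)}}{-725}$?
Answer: $- \frac{8}{725} \approx -0.011034$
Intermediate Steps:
$t{\left(U \right)} = 8$ ($t{\left(U \right)} = 8 + 4 U \left(\left(-1\right) 0\right) = 8 + 4 U 0 = 8 + 4 \cdot 0 = 8 + 0 = 8$)
$\frac{t{\left(7 \right)}}{-725} = \frac{8}{-725} = 8 \left(- \frac{1}{725}\right) = - \frac{8}{725}$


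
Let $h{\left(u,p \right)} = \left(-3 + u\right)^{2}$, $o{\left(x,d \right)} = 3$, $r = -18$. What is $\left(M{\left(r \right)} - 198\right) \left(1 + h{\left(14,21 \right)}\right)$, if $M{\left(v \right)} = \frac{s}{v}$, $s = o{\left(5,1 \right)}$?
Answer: $- \frac{72529}{3} \approx -24176.0$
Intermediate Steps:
$s = 3$
$M{\left(v \right)} = \frac{3}{v}$
$\left(M{\left(r \right)} - 198\right) \left(1 + h{\left(14,21 \right)}\right) = \left(\frac{3}{-18} - 198\right) \left(1 + \left(-3 + 14\right)^{2}\right) = \left(3 \left(- \frac{1}{18}\right) - 198\right) \left(1 + 11^{2}\right) = \left(- \frac{1}{6} - 198\right) \left(1 + 121\right) = \left(- \frac{1189}{6}\right) 122 = - \frac{72529}{3}$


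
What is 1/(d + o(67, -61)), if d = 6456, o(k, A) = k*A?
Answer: 1/2369 ≈ 0.00042212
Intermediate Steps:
o(k, A) = A*k
1/(d + o(67, -61)) = 1/(6456 - 61*67) = 1/(6456 - 4087) = 1/2369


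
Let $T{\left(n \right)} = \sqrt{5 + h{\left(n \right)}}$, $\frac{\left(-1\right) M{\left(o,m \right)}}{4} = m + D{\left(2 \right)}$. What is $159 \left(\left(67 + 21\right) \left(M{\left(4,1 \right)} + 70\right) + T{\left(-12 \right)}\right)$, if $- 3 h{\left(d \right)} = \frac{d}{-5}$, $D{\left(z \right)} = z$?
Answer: $811536 + \frac{159 \sqrt{105}}{5} \approx 8.1186 \cdot 10^{5}$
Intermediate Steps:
$h{\left(d \right)} = \frac{d}{15}$ ($h{\left(d \right)} = - \frac{d \frac{1}{-5}}{3} = - \frac{d \left(- \frac{1}{5}\right)}{3} = - \frac{\left(- \frac{1}{5}\right) d}{3} = \frac{d}{15}$)
$M{\left(o,m \right)} = -8 - 4 m$ ($M{\left(o,m \right)} = - 4 \left(m + 2\right) = - 4 \left(2 + m\right) = -8 - 4 m$)
$T{\left(n \right)} = \sqrt{5 + \frac{n}{15}}$
$159 \left(\left(67 + 21\right) \left(M{\left(4,1 \right)} + 70\right) + T{\left(-12 \right)}\right) = 159 \left(\left(67 + 21\right) \left(\left(-8 - 4\right) + 70\right) + \frac{\sqrt{1125 + 15 \left(-12\right)}}{15}\right) = 159 \left(88 \left(\left(-8 - 4\right) + 70\right) + \frac{\sqrt{1125 - 180}}{15}\right) = 159 \left(88 \left(-12 + 70\right) + \frac{\sqrt{945}}{15}\right) = 159 \left(88 \cdot 58 + \frac{3 \sqrt{105}}{15}\right) = 159 \left(5104 + \frac{\sqrt{105}}{5}\right) = 811536 + \frac{159 \sqrt{105}}{5}$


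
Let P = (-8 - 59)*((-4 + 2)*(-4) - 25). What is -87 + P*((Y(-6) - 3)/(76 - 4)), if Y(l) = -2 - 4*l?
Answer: 15377/72 ≈ 213.57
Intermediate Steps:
P = 1139 (P = -67*(-2*(-4) - 25) = -67*(8 - 25) = -67*(-17) = 1139)
-87 + P*((Y(-6) - 3)/(76 - 4)) = -87 + 1139*(((-2 - 4*(-6)) - 3)/(76 - 4)) = -87 + 1139*(((-2 + 24) - 3)/72) = -87 + 1139*((22 - 3)*(1/72)) = -87 + 1139*(19*(1/72)) = -87 + 1139*(19/72) = -87 + 21641/72 = 15377/72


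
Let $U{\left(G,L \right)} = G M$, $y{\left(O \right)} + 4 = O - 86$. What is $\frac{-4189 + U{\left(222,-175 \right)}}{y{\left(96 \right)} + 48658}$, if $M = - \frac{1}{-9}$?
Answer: $- \frac{12493}{145992} \approx -0.085573$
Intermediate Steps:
$y{\left(O \right)} = -90 + O$ ($y{\left(O \right)} = -4 + \left(O - 86\right) = -4 + \left(-86 + O\right) = -90 + O$)
$M = \frac{1}{9}$ ($M = \left(-1\right) \left(- \frac{1}{9}\right) = \frac{1}{9} \approx 0.11111$)
$U{\left(G,L \right)} = \frac{G}{9}$ ($U{\left(G,L \right)} = G \frac{1}{9} = \frac{G}{9}$)
$\frac{-4189 + U{\left(222,-175 \right)}}{y{\left(96 \right)} + 48658} = \frac{-4189 + \frac{1}{9} \cdot 222}{\left(-90 + 96\right) + 48658} = \frac{-4189 + \frac{74}{3}}{6 + 48658} = - \frac{12493}{3 \cdot 48664} = \left(- \frac{12493}{3}\right) \frac{1}{48664} = - \frac{12493}{145992}$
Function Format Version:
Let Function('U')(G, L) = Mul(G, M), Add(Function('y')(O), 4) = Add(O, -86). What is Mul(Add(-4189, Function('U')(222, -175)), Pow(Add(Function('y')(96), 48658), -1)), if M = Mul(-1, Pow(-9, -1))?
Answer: Rational(-12493, 145992) ≈ -0.085573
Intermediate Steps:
Function('y')(O) = Add(-90, O) (Function('y')(O) = Add(-4, Add(O, -86)) = Add(-4, Add(-86, O)) = Add(-90, O))
M = Rational(1, 9) (M = Mul(-1, Rational(-1, 9)) = Rational(1, 9) ≈ 0.11111)
Function('U')(G, L) = Mul(Rational(1, 9), G) (Function('U')(G, L) = Mul(G, Rational(1, 9)) = Mul(Rational(1, 9), G))
Mul(Add(-4189, Function('U')(222, -175)), Pow(Add(Function('y')(96), 48658), -1)) = Mul(Add(-4189, Mul(Rational(1, 9), 222)), Pow(Add(Add(-90, 96), 48658), -1)) = Mul(Add(-4189, Rational(74, 3)), Pow(Add(6, 48658), -1)) = Mul(Rational(-12493, 3), Pow(48664, -1)) = Mul(Rational(-12493, 3), Rational(1, 48664)) = Rational(-12493, 145992)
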